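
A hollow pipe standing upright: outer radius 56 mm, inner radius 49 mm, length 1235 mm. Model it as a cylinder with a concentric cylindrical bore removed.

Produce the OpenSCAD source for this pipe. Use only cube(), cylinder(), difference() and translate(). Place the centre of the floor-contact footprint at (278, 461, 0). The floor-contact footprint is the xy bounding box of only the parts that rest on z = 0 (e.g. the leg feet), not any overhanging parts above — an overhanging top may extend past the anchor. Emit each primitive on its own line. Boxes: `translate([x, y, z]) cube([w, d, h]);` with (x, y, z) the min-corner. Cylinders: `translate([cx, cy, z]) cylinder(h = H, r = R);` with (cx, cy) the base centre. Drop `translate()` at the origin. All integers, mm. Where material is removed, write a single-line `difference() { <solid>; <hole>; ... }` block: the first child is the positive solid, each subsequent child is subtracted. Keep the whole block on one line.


difference() { translate([278, 461, 0]) cylinder(h = 1235, r = 56); translate([278, 461, 0]) cylinder(h = 1235, r = 49); }


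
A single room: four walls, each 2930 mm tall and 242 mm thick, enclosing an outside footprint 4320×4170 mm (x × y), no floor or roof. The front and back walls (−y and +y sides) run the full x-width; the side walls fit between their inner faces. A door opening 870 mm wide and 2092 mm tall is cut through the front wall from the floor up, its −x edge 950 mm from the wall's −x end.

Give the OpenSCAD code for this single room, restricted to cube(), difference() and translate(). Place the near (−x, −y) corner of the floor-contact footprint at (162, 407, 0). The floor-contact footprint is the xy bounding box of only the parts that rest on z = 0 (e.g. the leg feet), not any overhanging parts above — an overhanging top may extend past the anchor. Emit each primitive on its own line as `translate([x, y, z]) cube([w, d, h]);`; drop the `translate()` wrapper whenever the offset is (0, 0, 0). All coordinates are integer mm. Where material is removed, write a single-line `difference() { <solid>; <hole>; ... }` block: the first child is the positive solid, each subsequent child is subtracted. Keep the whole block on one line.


difference() { translate([162, 407, 0]) cube([4320, 242, 2930]); translate([1112, 407, 0]) cube([870, 242, 2092]); }
translate([162, 4335, 0]) cube([4320, 242, 2930]);
translate([162, 649, 0]) cube([242, 3686, 2930]);
translate([4240, 649, 0]) cube([242, 3686, 2930]);


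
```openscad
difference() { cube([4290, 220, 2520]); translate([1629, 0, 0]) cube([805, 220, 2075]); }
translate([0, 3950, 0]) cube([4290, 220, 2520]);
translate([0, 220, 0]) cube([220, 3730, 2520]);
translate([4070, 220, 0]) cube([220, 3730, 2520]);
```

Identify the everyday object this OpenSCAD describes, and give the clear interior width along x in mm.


A single room. The interior width is 3850 mm.

Four walls enclosing a rectangle with a door in the front wall — a room. Outside width 4290 minus two 220 mm walls gives 3850 mm.


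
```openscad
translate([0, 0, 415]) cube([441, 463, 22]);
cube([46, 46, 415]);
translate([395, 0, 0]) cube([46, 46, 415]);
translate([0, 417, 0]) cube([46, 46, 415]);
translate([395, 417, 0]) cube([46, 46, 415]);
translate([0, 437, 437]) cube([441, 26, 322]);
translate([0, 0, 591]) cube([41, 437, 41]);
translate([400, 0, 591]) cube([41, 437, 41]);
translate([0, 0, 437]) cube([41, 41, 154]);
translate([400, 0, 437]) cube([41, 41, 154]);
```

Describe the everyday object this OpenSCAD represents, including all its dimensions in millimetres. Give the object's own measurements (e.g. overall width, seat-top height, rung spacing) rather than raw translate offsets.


A chair. The seat is a 441×463×22 mm slab with its top at z = 437 mm, on four 46×46 mm corner legs (flush with the seat edges, standing on z = 0). A flat backrest 26 mm thick, 322 mm tall, spans the full seat width and rises from the seat top along its +y edge, rear face flush with the rear of the seat. Two armrests of 41×41 mm section run along each side from the seat's front edge to the front of the backrest, top faces 195 mm above the seat top and outer faces flush with the seat's x-edges; a 41×41 mm post under the front of each armrest stands on the seat at the front corner.


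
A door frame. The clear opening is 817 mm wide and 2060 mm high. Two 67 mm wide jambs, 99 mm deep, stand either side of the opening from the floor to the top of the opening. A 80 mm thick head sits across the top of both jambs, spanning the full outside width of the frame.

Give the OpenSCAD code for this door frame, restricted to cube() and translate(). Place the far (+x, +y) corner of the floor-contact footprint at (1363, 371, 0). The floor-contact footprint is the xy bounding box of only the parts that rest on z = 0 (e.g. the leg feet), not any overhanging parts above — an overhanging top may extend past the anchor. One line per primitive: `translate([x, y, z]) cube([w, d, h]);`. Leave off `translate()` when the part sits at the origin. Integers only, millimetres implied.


translate([412, 272, 0]) cube([67, 99, 2060]);
translate([1296, 272, 0]) cube([67, 99, 2060]);
translate([412, 272, 2060]) cube([951, 99, 80]);


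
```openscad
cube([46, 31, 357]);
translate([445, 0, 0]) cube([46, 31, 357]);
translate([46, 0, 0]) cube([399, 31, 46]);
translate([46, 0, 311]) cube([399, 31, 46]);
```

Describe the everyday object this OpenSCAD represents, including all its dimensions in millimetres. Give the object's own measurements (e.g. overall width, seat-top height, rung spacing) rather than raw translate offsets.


A rectangular picture frame lying in the x–z plane (depth along y). The opening is 399 mm wide (x) by 265 mm tall (z), surrounded by a border 46 mm wide on all four sides. The frame is 31 mm deep and is made of two full-height vertical stiles with two horizontal rails fitted between them.


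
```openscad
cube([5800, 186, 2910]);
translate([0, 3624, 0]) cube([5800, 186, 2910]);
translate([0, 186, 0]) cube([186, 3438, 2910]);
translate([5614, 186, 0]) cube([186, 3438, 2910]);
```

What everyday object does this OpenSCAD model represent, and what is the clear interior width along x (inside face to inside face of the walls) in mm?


A house (or room) frame. The interior width is 5428 mm.

Four 2910 mm walls enclosing a rectangle with no floor or roof — a room or house frame. Outside width is 5800 mm and wall thickness is 186 mm, so the interior width is 5800 − 2 × 186 = 5428 mm.


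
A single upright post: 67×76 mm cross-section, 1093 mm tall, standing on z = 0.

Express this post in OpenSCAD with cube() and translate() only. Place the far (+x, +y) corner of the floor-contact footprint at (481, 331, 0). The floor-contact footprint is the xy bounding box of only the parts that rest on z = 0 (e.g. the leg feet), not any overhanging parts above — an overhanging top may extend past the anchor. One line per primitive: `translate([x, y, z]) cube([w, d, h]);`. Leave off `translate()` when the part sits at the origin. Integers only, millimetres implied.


translate([414, 255, 0]) cube([67, 76, 1093]);


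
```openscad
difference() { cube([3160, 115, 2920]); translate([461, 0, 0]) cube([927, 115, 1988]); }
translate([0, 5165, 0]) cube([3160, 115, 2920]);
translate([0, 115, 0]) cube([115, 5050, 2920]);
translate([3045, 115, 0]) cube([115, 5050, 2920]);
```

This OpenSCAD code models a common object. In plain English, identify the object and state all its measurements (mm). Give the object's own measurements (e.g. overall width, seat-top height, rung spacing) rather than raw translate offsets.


A single room: four walls, each 2920 mm tall and 115 mm thick, enclosing an outside footprint 3160×5280 mm (x × y), no floor or roof. The front and back walls (−y and +y sides) run the full x-width; the side walls fit between their inner faces. A door opening 927 mm wide and 1988 mm tall is cut through the front wall from the floor up, its −x edge 461 mm from the wall's −x end.


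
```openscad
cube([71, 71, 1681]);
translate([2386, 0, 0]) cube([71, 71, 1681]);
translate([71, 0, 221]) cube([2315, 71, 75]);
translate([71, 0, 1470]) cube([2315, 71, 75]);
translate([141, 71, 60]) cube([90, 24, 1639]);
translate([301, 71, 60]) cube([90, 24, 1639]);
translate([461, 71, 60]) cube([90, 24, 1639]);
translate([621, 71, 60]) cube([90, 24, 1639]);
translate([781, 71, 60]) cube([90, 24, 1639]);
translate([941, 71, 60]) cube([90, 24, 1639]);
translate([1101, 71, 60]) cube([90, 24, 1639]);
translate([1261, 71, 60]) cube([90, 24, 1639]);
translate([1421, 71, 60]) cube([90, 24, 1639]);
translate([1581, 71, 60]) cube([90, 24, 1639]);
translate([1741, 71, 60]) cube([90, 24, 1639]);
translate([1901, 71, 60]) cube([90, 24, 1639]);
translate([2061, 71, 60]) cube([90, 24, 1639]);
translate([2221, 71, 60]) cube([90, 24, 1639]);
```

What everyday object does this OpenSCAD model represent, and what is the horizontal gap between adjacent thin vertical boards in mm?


A fence section. The picket gap is 70 mm.

Two posts, two rails, 14 pickets — a fence section. Span 2315 mm holds 14 pickets of 90 mm with 15 equal gaps: ⌊(2315 − 14·90) / 15⌋ = 70 mm.


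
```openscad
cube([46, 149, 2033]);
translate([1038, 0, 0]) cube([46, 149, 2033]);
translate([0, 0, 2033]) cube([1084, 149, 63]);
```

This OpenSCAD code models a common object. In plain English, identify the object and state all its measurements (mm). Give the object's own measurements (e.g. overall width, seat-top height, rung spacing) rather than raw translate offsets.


A door frame. The clear opening is 992 mm wide and 2033 mm high. Two 46 mm wide jambs, 149 mm deep, stand either side of the opening from the floor to the top of the opening. A 63 mm thick head sits across the top of both jambs, spanning the full outside width of the frame.


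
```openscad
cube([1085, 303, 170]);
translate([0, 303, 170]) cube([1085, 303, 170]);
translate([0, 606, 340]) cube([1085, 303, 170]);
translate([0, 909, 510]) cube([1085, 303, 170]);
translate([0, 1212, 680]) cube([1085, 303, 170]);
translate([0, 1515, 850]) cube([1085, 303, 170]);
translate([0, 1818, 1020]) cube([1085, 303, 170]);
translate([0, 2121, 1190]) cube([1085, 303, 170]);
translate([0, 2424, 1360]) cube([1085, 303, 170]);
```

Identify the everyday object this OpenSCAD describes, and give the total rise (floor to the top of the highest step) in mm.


A staircase. The total rise is 1530 mm.

9 identical blocks, each offset up and back from the previous — a staircase. Each step is 170 mm tall and there are 9 of them, so the total rise is 9 × 170 = 1530 mm.


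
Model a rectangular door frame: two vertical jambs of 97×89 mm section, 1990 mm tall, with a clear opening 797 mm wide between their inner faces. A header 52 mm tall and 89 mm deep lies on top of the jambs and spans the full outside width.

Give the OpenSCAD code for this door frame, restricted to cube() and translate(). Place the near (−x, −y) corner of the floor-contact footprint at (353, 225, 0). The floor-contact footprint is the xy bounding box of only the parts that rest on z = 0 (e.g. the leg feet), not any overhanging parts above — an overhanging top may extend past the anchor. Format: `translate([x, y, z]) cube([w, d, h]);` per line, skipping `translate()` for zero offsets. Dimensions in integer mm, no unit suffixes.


translate([353, 225, 0]) cube([97, 89, 1990]);
translate([1247, 225, 0]) cube([97, 89, 1990]);
translate([353, 225, 1990]) cube([991, 89, 52]);


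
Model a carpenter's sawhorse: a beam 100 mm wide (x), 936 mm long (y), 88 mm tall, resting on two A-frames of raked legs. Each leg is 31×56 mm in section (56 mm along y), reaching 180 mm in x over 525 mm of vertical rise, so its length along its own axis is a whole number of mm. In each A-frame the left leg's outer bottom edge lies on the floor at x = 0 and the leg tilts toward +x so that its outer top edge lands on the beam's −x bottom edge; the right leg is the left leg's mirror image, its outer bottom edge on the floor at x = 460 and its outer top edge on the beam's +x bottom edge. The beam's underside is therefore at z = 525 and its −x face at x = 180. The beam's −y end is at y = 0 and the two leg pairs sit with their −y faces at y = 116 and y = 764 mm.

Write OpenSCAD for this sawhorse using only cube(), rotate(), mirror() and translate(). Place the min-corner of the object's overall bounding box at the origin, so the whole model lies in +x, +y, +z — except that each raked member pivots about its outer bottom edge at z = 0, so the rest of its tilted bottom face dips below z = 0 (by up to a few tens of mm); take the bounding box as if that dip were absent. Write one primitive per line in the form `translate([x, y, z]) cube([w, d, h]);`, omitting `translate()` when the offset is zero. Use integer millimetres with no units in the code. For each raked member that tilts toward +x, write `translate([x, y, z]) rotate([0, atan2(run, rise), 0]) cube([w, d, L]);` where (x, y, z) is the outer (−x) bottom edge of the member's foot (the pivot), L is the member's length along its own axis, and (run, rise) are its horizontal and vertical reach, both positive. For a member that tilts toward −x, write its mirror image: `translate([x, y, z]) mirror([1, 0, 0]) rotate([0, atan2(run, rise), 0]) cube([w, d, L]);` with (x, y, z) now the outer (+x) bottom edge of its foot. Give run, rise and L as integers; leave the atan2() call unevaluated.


translate([180, 0, 525]) cube([100, 936, 88]);
translate([0, 116, 0]) rotate([0, atan2(180, 525), 0]) cube([31, 56, 555]);
translate([460, 116, 0]) mirror([1, 0, 0]) rotate([0, atan2(180, 525), 0]) cube([31, 56, 555]);
translate([0, 764, 0]) rotate([0, atan2(180, 525), 0]) cube([31, 56, 555]);
translate([460, 764, 0]) mirror([1, 0, 0]) rotate([0, atan2(180, 525), 0]) cube([31, 56, 555]);


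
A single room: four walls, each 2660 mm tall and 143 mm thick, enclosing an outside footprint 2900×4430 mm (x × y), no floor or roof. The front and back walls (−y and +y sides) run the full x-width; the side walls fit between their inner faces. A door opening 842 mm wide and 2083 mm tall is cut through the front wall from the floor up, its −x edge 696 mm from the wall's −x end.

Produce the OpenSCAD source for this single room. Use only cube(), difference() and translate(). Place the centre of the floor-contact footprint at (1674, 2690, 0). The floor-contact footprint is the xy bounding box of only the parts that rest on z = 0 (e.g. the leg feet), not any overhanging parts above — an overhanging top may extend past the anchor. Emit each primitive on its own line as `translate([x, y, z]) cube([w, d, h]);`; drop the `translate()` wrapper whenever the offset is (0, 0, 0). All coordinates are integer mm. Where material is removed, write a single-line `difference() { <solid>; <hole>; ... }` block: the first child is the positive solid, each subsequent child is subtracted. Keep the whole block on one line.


difference() { translate([224, 475, 0]) cube([2900, 143, 2660]); translate([920, 475, 0]) cube([842, 143, 2083]); }
translate([224, 4762, 0]) cube([2900, 143, 2660]);
translate([224, 618, 0]) cube([143, 4144, 2660]);
translate([2981, 618, 0]) cube([143, 4144, 2660]);


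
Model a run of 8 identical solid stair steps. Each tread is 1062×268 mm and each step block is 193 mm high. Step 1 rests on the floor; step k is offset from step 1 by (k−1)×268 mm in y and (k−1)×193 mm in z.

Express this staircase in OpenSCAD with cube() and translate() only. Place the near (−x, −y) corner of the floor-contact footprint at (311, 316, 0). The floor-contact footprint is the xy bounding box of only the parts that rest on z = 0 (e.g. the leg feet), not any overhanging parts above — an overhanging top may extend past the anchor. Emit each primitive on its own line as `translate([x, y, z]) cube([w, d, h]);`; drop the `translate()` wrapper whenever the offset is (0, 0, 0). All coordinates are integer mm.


translate([311, 316, 0]) cube([1062, 268, 193]);
translate([311, 584, 193]) cube([1062, 268, 193]);
translate([311, 852, 386]) cube([1062, 268, 193]);
translate([311, 1120, 579]) cube([1062, 268, 193]);
translate([311, 1388, 772]) cube([1062, 268, 193]);
translate([311, 1656, 965]) cube([1062, 268, 193]);
translate([311, 1924, 1158]) cube([1062, 268, 193]);
translate([311, 2192, 1351]) cube([1062, 268, 193]);


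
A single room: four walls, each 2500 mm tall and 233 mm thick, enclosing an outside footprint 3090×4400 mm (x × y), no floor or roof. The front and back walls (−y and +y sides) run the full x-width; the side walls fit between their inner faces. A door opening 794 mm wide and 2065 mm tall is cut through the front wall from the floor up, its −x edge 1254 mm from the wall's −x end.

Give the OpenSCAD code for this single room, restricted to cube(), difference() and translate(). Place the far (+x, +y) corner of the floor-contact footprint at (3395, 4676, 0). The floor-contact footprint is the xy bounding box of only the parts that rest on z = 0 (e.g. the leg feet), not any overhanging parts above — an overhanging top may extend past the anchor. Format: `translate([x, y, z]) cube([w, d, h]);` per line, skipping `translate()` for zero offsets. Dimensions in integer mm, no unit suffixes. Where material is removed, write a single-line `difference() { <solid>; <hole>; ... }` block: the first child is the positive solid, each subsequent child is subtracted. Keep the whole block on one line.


difference() { translate([305, 276, 0]) cube([3090, 233, 2500]); translate([1559, 276, 0]) cube([794, 233, 2065]); }
translate([305, 4443, 0]) cube([3090, 233, 2500]);
translate([305, 509, 0]) cube([233, 3934, 2500]);
translate([3162, 509, 0]) cube([233, 3934, 2500]);


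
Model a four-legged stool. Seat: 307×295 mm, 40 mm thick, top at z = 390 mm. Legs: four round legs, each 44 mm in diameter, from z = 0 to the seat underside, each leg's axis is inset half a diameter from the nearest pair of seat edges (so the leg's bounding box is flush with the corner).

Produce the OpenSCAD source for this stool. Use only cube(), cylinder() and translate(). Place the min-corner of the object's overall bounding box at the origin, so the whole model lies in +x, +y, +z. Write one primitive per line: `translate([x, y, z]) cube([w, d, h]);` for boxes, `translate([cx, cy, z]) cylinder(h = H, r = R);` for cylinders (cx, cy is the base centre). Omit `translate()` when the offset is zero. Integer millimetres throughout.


// leg_h = 390 - 40 = 350
translate([0, 0, 350]) cube([307, 295, 40]);
translate([22, 22, 0]) cylinder(h = 350, r = 22);
translate([285, 22, 0]) cylinder(h = 350, r = 22);
translate([22, 273, 0]) cylinder(h = 350, r = 22);
translate([285, 273, 0]) cylinder(h = 350, r = 22);


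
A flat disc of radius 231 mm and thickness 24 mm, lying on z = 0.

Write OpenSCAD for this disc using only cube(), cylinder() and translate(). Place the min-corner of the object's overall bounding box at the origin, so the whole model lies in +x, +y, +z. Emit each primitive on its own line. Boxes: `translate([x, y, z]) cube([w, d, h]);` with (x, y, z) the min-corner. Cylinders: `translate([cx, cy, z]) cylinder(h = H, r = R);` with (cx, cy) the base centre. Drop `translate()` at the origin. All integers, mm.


translate([231, 231, 0]) cylinder(h = 24, r = 231);


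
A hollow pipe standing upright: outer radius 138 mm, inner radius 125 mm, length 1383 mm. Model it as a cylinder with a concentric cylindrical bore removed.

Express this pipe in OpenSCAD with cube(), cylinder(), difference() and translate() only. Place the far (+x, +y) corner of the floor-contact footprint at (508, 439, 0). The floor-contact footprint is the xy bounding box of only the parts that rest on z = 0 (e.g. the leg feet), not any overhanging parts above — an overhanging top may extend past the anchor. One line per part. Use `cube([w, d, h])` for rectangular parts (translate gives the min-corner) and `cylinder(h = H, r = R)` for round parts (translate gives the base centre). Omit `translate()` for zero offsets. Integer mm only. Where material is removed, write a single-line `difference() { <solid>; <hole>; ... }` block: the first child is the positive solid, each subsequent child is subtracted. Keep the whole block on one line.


difference() { translate([370, 301, 0]) cylinder(h = 1383, r = 138); translate([370, 301, 0]) cylinder(h = 1383, r = 125); }


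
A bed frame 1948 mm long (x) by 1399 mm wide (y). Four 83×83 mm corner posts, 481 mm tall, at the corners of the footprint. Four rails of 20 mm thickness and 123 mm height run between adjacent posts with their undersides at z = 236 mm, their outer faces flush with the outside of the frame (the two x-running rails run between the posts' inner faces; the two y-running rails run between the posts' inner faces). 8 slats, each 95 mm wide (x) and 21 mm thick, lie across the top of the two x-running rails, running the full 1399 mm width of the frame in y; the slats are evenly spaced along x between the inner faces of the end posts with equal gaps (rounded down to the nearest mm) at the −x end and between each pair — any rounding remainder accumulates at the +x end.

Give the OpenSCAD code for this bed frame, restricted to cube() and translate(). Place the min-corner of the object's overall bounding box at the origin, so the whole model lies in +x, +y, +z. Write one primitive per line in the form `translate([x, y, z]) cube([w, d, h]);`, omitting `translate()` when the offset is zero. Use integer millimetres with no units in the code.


// slat z = rail_z + rail_h = 236 + 123 = 359
// slat gap = ⌊(1782 − 8·95) / 9⌋ = 113
cube([83, 83, 481]);
translate([0, 1316, 0]) cube([83, 83, 481]);
translate([1865, 0, 0]) cube([83, 83, 481]);
translate([1865, 1316, 0]) cube([83, 83, 481]);
translate([83, 0, 236]) cube([1782, 20, 123]);
translate([83, 1379, 236]) cube([1782, 20, 123]);
translate([0, 83, 236]) cube([20, 1233, 123]);
translate([1928, 83, 236]) cube([20, 1233, 123]);
translate([196, 0, 359]) cube([95, 1399, 21]);
translate([404, 0, 359]) cube([95, 1399, 21]);
translate([612, 0, 359]) cube([95, 1399, 21]);
translate([820, 0, 359]) cube([95, 1399, 21]);
translate([1028, 0, 359]) cube([95, 1399, 21]);
translate([1236, 0, 359]) cube([95, 1399, 21]);
translate([1444, 0, 359]) cube([95, 1399, 21]);
translate([1652, 0, 359]) cube([95, 1399, 21]);


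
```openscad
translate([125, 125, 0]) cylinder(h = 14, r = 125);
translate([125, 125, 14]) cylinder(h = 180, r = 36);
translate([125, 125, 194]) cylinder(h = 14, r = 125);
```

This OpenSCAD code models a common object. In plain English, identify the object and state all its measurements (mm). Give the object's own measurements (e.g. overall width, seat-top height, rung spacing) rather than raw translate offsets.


A spool: two coaxial disc flanges of radius 125 mm and thickness 14 mm, joined by a core cylinder of radius 36 mm and height 180 mm. The lower flange rests on z = 0 and the three cylinders share a vertical axis.


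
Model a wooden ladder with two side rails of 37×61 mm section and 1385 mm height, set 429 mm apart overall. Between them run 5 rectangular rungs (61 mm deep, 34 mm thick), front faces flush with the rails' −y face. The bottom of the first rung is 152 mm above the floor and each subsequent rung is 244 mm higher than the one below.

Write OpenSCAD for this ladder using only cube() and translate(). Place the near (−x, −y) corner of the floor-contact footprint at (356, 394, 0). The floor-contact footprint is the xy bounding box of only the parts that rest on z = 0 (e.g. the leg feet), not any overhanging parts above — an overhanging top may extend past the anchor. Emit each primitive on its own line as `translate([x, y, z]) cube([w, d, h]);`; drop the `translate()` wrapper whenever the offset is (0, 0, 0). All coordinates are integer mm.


// rung span = 429 - 2*37 = 355
// rung[k] z = 152 + k*244
translate([356, 394, 0]) cube([37, 61, 1385]);
translate([748, 394, 0]) cube([37, 61, 1385]);
translate([393, 394, 152]) cube([355, 61, 34]);
translate([393, 394, 396]) cube([355, 61, 34]);
translate([393, 394, 640]) cube([355, 61, 34]);
translate([393, 394, 884]) cube([355, 61, 34]);
translate([393, 394, 1128]) cube([355, 61, 34]);


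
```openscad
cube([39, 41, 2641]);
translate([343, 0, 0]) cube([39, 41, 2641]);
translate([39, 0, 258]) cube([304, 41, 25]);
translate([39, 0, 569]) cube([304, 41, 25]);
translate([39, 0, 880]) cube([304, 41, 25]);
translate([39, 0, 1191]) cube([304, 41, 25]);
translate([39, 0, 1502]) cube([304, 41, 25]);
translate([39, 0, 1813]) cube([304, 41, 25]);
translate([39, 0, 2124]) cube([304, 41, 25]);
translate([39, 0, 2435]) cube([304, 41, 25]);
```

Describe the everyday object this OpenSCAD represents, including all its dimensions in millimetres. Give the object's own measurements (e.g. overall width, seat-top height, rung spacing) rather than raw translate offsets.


A straight ladder. Two 39×41 mm vertical rails, 2641 mm tall, stand 382 mm apart (outside-to-outside) with their front faces coplanar on the −y side. 8 rungs, each 41 mm deep and 25 mm tall, span between the inner faces of the rails, front faces flush with the rails. The lowest rung's underside is at z = 258 mm and rungs are spaced 311 mm apart (underside to underside).


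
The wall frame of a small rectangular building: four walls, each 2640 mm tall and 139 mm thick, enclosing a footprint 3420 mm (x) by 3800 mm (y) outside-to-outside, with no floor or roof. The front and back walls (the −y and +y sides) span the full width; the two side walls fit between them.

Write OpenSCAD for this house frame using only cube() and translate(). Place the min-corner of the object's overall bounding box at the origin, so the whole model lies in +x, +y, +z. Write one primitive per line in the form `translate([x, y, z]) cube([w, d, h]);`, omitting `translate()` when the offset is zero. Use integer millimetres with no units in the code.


cube([3420, 139, 2640]);
translate([0, 3661, 0]) cube([3420, 139, 2640]);
translate([0, 139, 0]) cube([139, 3522, 2640]);
translate([3281, 139, 0]) cube([139, 3522, 2640]);


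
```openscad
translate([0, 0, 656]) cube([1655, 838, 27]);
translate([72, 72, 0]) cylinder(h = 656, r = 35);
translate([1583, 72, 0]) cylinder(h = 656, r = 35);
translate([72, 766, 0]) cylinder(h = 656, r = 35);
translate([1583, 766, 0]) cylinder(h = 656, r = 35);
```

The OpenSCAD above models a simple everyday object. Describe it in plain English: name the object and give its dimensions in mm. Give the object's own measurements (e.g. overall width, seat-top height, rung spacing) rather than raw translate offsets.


A table: top 1655 mm (x) × 838 mm (y), 27 mm thick, upper face at z = 683 mm, on four round legs of 70 mm diameter, each leg's bounding box inset 37 mm from the nearest pair of top edges from z = 0 to the bottom of the top.


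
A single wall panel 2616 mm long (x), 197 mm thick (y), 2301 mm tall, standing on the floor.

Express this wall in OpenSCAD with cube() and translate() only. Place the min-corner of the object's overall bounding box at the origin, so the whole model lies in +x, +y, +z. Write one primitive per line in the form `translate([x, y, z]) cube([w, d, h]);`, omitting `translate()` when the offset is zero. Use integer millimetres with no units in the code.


cube([2616, 197, 2301]);


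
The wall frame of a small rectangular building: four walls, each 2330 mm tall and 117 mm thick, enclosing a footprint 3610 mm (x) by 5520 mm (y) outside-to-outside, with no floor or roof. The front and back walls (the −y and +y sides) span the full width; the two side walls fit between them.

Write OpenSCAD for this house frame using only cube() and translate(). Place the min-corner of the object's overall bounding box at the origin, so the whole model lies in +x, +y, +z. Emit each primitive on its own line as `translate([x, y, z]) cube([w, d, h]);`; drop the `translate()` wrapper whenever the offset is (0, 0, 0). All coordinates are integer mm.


cube([3610, 117, 2330]);
translate([0, 5403, 0]) cube([3610, 117, 2330]);
translate([0, 117, 0]) cube([117, 5286, 2330]);
translate([3493, 117, 0]) cube([117, 5286, 2330]);


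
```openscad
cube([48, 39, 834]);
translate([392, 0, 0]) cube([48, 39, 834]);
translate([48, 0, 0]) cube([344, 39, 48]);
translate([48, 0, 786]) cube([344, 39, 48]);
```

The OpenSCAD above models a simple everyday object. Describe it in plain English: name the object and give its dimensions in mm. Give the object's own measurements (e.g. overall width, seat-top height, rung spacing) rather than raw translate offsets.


A rectangular picture frame lying in the x–z plane (depth along y). The opening is 344 mm wide (x) by 738 mm tall (z), surrounded by a border 48 mm wide on all four sides. The frame is 39 mm deep and is made of two full-height vertical stiles with two horizontal rails fitted between them.


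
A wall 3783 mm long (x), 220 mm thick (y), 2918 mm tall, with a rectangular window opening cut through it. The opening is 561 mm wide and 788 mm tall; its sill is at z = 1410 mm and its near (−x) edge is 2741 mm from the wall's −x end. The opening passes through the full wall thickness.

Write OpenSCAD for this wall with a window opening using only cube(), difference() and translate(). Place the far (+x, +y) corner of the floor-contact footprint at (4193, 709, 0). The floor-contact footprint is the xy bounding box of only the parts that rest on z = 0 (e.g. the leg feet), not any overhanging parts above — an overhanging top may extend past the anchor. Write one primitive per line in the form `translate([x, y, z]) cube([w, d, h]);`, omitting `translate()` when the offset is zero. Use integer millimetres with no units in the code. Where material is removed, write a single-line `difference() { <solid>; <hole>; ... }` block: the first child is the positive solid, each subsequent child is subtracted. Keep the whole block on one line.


difference() { translate([410, 489, 0]) cube([3783, 220, 2918]); translate([3151, 489, 1410]) cube([561, 220, 788]); }


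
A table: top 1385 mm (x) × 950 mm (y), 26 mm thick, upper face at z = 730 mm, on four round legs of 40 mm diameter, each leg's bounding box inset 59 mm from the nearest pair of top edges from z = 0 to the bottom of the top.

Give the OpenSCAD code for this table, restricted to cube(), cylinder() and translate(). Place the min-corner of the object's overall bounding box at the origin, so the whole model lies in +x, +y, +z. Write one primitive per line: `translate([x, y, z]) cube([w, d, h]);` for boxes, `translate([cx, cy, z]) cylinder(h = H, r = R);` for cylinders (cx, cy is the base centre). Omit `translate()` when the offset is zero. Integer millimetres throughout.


translate([0, 0, 704]) cube([1385, 950, 26]);
translate([79, 79, 0]) cylinder(h = 704, r = 20);
translate([1306, 79, 0]) cylinder(h = 704, r = 20);
translate([79, 871, 0]) cylinder(h = 704, r = 20);
translate([1306, 871, 0]) cylinder(h = 704, r = 20);


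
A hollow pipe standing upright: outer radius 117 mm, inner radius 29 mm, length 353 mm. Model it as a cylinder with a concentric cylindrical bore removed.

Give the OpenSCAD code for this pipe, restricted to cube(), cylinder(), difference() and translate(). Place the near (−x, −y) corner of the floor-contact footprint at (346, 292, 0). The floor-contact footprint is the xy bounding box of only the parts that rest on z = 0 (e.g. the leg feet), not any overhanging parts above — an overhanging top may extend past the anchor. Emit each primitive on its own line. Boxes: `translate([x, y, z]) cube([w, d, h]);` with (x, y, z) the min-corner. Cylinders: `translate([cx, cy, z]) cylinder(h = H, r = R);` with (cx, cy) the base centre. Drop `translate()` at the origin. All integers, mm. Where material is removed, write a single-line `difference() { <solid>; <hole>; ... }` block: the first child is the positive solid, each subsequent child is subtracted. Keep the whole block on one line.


difference() { translate([463, 409, 0]) cylinder(h = 353, r = 117); translate([463, 409, 0]) cylinder(h = 353, r = 29); }


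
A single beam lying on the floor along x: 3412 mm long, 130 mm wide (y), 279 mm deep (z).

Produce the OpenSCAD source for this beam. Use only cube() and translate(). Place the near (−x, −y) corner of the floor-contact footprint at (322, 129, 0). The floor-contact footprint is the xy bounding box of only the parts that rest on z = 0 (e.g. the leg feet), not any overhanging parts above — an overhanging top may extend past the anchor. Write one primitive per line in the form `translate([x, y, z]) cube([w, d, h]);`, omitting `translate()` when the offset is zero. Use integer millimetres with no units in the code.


translate([322, 129, 0]) cube([3412, 130, 279]);


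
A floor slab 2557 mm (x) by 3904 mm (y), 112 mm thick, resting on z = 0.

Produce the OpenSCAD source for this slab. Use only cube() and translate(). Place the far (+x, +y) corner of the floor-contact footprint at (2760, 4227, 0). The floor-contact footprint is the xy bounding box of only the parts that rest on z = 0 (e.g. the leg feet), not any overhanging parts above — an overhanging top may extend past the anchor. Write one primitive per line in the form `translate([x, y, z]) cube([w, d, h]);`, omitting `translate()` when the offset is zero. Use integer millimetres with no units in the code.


translate([203, 323, 0]) cube([2557, 3904, 112]);


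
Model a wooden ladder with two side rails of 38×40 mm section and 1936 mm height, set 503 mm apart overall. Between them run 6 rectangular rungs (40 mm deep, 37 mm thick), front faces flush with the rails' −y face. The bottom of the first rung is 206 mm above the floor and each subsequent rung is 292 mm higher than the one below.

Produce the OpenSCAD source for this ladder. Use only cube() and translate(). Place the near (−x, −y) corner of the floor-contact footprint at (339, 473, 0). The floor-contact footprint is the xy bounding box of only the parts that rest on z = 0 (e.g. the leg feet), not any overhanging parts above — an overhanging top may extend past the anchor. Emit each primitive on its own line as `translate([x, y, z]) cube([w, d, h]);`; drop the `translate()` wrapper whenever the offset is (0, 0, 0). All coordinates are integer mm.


translate([339, 473, 0]) cube([38, 40, 1936]);
translate([804, 473, 0]) cube([38, 40, 1936]);
translate([377, 473, 206]) cube([427, 40, 37]);
translate([377, 473, 498]) cube([427, 40, 37]);
translate([377, 473, 790]) cube([427, 40, 37]);
translate([377, 473, 1082]) cube([427, 40, 37]);
translate([377, 473, 1374]) cube([427, 40, 37]);
translate([377, 473, 1666]) cube([427, 40, 37]);


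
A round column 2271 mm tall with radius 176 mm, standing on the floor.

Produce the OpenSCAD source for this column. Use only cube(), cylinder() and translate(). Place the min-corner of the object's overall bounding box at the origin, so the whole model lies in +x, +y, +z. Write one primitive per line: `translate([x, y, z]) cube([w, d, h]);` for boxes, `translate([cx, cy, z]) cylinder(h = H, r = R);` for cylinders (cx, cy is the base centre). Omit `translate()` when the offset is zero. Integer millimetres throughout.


translate([176, 176, 0]) cylinder(h = 2271, r = 176);


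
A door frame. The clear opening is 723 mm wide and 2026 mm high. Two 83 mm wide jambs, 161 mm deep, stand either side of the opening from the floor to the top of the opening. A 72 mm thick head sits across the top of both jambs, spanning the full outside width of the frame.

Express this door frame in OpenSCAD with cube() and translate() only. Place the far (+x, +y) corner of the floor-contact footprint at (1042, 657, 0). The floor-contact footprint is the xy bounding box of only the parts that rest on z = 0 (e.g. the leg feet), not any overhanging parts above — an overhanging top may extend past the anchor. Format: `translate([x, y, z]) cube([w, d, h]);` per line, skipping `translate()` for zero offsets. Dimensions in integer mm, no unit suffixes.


translate([153, 496, 0]) cube([83, 161, 2026]);
translate([959, 496, 0]) cube([83, 161, 2026]);
translate([153, 496, 2026]) cube([889, 161, 72]);


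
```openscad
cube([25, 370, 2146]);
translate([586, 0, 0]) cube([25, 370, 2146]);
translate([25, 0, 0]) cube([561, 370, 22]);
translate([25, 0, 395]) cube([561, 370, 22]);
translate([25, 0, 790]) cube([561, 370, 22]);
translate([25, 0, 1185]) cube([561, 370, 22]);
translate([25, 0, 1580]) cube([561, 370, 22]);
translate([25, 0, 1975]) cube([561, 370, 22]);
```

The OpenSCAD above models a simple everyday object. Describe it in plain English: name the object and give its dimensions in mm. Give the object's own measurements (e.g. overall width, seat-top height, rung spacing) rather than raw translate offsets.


An open bookshelf. Two side panels, each 25 mm thick, 370 mm deep and 2146 mm tall, stand 611 mm apart (outside-to-outside). Between them sit 6 shelves, each 22 mm thick and 370 mm deep, spanning the full gap between the sides. The bottom shelf rests on the floor (its underside at z = 0) and the clear gap between one shelf's top and the next shelf's underside is 373 mm.


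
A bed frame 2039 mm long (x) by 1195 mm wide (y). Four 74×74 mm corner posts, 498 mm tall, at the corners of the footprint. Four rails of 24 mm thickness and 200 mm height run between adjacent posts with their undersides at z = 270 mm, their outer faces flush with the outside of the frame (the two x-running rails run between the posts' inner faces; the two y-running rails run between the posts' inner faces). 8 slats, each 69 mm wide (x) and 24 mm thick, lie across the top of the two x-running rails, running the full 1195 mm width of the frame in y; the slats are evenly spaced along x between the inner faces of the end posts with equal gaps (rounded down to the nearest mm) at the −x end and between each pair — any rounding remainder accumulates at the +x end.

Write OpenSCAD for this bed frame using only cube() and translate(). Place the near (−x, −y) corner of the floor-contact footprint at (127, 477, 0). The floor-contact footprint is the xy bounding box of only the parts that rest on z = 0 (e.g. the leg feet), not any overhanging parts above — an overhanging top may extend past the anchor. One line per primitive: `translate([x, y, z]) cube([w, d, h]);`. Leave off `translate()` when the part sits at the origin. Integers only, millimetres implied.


translate([127, 477, 0]) cube([74, 74, 498]);
translate([127, 1598, 0]) cube([74, 74, 498]);
translate([2092, 477, 0]) cube([74, 74, 498]);
translate([2092, 1598, 0]) cube([74, 74, 498]);
translate([201, 477, 270]) cube([1891, 24, 200]);
translate([201, 1648, 270]) cube([1891, 24, 200]);
translate([127, 551, 270]) cube([24, 1047, 200]);
translate([2142, 551, 270]) cube([24, 1047, 200]);
translate([349, 477, 470]) cube([69, 1195, 24]);
translate([566, 477, 470]) cube([69, 1195, 24]);
translate([783, 477, 470]) cube([69, 1195, 24]);
translate([1000, 477, 470]) cube([69, 1195, 24]);
translate([1217, 477, 470]) cube([69, 1195, 24]);
translate([1434, 477, 470]) cube([69, 1195, 24]);
translate([1651, 477, 470]) cube([69, 1195, 24]);
translate([1868, 477, 470]) cube([69, 1195, 24]);


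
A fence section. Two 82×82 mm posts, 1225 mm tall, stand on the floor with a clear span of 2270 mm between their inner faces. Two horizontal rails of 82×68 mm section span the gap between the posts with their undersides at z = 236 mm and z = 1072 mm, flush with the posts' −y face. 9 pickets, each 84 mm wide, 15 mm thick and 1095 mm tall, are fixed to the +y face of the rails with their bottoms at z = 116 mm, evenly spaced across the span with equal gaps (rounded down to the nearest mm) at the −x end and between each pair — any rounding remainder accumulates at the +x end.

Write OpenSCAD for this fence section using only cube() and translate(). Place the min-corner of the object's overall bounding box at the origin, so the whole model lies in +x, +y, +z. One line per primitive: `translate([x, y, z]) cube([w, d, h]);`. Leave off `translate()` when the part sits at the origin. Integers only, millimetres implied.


cube([82, 82, 1225]);
translate([2352, 0, 0]) cube([82, 82, 1225]);
translate([82, 0, 236]) cube([2270, 82, 68]);
translate([82, 0, 1072]) cube([2270, 82, 68]);
translate([233, 82, 116]) cube([84, 15, 1095]);
translate([468, 82, 116]) cube([84, 15, 1095]);
translate([703, 82, 116]) cube([84, 15, 1095]);
translate([938, 82, 116]) cube([84, 15, 1095]);
translate([1173, 82, 116]) cube([84, 15, 1095]);
translate([1408, 82, 116]) cube([84, 15, 1095]);
translate([1643, 82, 116]) cube([84, 15, 1095]);
translate([1878, 82, 116]) cube([84, 15, 1095]);
translate([2113, 82, 116]) cube([84, 15, 1095]);
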